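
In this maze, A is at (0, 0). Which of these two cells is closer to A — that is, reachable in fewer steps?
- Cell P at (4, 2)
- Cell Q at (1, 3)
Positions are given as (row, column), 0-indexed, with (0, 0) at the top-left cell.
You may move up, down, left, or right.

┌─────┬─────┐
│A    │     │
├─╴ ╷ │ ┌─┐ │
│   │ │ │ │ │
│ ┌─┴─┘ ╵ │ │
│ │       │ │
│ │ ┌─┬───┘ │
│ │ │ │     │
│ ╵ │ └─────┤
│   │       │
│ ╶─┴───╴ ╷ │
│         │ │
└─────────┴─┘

Shortest path A → P at (4, 2): 14 steps
Shortest path A → Q at (1, 3): 12 steps

Q is closer (12 steps vs 14 steps).

Path to P:

┌─────┬─────┐
│A ↓  │     │
├─╴ ╷ │ ┌─┐ │
│↓ ↲│ │ │ │ │
│ ┌─┴─┘ ╵ │ │
│↓│       │ │
│ │ ┌─┬───┘ │
│↓│ │ │     │
│ ╵ │ └─────┤
│↓  │P ← ↰  │
│ ╶─┴───╴ ╷ │
│↳ → → → ↑│ │
└─────────┴─┘

Path to Q:

┌─────┬─────┐
│A ↓  │     │
├─╴ ╷ │ ┌─┐ │
│↓ ↲│ │Q│ │ │
│ ┌─┴─┘ ╵ │ │
│↓│↱ → ↑  │ │
│ │ ┌─┬───┘ │
│↓│↑│ │     │
│ ╵ │ └─────┤
│↳ ↑│       │
│ ╶─┴───╴ ╷ │
│         │ │
└─────────┴─┘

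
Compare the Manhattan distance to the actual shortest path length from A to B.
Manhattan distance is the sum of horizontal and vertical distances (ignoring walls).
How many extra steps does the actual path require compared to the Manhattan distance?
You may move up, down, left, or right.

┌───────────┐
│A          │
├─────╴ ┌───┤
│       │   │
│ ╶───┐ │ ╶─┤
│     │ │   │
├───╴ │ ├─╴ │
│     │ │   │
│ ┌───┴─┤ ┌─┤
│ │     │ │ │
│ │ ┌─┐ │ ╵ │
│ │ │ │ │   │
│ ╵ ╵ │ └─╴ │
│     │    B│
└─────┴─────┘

Manhattan distance: |6 - 0| + |5 - 0| = 11
Actual path length: 25
Extra steps: 25 - 11 = 14

Solution:

┌───────────┐
│A → → ↓    │
├─────╴ ┌───┤
│↓ ← ← ↲│   │
│ ╶───┐ │ ╶─┤
│↳ → ↓│ │   │
├───╴ │ ├─╴ │
│↓ ← ↲│ │   │
│ ┌───┴─┤ ┌─┤
│↓│↱ → ↓│ │ │
│ │ ┌─┐ │ ╵ │
│↓│↑│ │↓│   │
│ ╵ ╵ │ └─╴ │
│↳ ↑  │↳ → B│
└─────┴─────┘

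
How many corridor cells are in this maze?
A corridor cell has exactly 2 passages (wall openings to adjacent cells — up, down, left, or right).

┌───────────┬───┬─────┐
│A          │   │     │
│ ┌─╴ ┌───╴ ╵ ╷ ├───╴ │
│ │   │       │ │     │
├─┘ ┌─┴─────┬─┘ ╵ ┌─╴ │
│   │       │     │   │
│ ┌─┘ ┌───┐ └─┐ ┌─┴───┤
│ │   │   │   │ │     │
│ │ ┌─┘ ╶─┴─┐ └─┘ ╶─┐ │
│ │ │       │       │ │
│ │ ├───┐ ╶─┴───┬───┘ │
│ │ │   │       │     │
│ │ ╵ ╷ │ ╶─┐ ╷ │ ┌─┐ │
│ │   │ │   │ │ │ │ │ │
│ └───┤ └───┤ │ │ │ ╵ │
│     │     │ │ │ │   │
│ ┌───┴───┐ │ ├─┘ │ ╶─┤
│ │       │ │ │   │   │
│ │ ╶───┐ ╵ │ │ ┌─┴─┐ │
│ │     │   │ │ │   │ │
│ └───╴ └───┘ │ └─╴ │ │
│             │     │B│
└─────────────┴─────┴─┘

Counting cells with exactly 2 passages:
Total corridor cells: 92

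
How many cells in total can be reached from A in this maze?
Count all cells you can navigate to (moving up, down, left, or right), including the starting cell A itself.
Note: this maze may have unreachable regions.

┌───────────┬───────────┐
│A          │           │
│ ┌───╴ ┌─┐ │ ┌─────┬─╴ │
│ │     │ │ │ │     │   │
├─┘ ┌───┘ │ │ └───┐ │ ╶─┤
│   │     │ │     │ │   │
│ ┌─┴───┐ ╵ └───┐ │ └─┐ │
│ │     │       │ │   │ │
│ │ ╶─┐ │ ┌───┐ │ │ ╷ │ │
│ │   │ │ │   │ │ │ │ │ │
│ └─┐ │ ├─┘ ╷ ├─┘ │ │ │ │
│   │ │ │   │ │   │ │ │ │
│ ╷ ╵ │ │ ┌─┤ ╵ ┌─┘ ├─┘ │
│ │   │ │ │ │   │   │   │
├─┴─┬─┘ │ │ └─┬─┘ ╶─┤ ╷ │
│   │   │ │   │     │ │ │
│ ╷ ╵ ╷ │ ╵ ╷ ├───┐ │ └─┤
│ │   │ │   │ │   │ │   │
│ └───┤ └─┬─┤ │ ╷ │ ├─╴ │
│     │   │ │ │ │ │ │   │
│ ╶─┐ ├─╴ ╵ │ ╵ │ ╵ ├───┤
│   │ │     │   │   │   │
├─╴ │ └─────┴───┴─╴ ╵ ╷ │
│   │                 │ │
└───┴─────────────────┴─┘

Using BFS/flood-fill to find all reachable cells from A:
Maze size: 12 × 12 = 144 total cells
All cells are reachable — the maze is fully connected.
Reachable cells: 144

Reachable region (· marks reachable cells):

┌───────────┬───────────┐
│A · · · · ·│· · · · · ·│
│ ┌───╴ ┌─┐ │ ┌─────┬─╴ │
│·│· · ·│·│·│·│· · ·│· ·│
├─┘ ┌───┘ │ │ └───┐ │ ╶─┤
│· ·│· · ·│·│· · ·│·│· ·│
│ ┌─┴───┐ ╵ └───┐ │ └─┐ │
│·│· · ·│· · · ·│·│· ·│·│
│ │ ╶─┐ │ ┌───┐ │ │ ╷ │ │
│·│· ·│·│·│· ·│·│·│·│·│·│
│ └─┐ │ ├─┘ ╷ ├─┘ │ │ │ │
│· ·│·│·│· ·│·│· ·│·│·│·│
│ ╷ ╵ │ │ ┌─┤ ╵ ┌─┘ ├─┘ │
│·│· ·│·│·│·│· ·│· ·│· ·│
├─┴─┬─┘ │ │ └─┬─┘ ╶─┤ ╷ │
│· ·│· ·│·│· ·│· · ·│·│·│
│ ╷ ╵ ╷ │ ╵ ╷ ├───┐ │ └─┤
│·│· ·│·│· ·│·│· ·│·│· ·│
│ └───┤ └─┬─┤ │ ╷ │ ├─╴ │
│· · ·│· ·│·│·│·│·│·│· ·│
│ ╶─┐ ├─╴ ╵ │ ╵ │ ╵ ├───┤
│· ·│·│· · ·│· ·│· ·│· ·│
├─╴ │ └─────┴───┴─╴ ╵ ╷ │
│· ·│· · · · · · · · ·│·│
└───┴─────────────────┴─┘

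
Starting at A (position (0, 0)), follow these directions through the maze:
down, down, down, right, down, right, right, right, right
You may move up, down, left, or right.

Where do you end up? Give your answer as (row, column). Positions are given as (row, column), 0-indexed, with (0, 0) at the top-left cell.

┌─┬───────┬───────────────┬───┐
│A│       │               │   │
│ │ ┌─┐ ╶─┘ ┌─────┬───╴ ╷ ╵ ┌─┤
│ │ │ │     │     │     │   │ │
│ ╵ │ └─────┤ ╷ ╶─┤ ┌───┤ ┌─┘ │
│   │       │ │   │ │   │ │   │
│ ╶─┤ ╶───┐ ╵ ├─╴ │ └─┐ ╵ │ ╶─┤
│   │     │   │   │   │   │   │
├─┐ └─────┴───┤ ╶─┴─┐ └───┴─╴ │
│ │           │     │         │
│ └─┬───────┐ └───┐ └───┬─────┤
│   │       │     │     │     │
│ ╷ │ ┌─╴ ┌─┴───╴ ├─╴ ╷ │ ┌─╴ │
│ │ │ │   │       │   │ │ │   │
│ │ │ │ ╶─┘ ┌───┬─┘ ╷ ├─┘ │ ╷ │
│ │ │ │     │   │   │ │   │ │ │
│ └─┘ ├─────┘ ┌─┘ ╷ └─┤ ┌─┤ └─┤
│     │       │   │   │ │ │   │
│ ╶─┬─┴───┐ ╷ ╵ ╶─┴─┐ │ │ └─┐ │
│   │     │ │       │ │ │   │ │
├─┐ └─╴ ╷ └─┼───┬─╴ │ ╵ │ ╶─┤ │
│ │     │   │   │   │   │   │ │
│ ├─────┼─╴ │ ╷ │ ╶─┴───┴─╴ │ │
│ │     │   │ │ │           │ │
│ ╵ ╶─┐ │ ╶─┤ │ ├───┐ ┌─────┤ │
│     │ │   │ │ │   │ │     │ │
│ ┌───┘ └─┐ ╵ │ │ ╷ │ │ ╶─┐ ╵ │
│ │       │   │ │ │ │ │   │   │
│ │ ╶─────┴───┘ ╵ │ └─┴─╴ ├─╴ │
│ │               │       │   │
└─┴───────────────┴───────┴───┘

Following directions step by step:
Start: (0, 0)
  down: (0, 0) → (1, 0)
  down: (1, 0) → (2, 0)
  down: (2, 0) → (3, 0)
  right: (3, 0) → (3, 1)
  down: (3, 1) → (4, 1)
  right: (4, 1) → (4, 2)
  right: (4, 2) → (4, 3)
  right: (4, 3) → (4, 4)
  right: (4, 4) → (4, 5)
Final position: (4, 5)

Path taken:

┌─┬───────┬───────────────┬───┐
│A│       │               │   │
│ │ ┌─┐ ╶─┘ ┌─────┬───╴ ╷ ╵ ┌─┤
│↓│ │ │     │     │     │   │ │
│ ╵ │ └─────┤ ╷ ╶─┤ ┌───┤ ┌─┘ │
│↓  │       │ │   │ │   │ │   │
│ ╶─┤ ╶───┐ ╵ ├─╴ │ └─┐ ╵ │ ╶─┤
│↳ ↓│     │   │   │   │   │   │
├─┐ └─────┴───┤ ╶─┴─┐ └───┴─╴ │
│ │↳ → → → B  │     │         │
│ └─┬───────┐ └───┐ └───┬─────┤
│   │       │     │     │     │
│ ╷ │ ┌─╴ ┌─┴───╴ ├─╴ ╷ │ ┌─╴ │
│ │ │ │   │       │   │ │ │   │
│ │ │ │ ╶─┘ ┌───┬─┘ ╷ ├─┘ │ ╷ │
│ │ │ │     │   │   │ │   │ │ │
│ └─┘ ├─────┘ ┌─┘ ╷ └─┤ ┌─┤ └─┤
│     │       │   │   │ │ │   │
│ ╶─┬─┴───┐ ╷ ╵ ╶─┴─┐ │ │ └─┐ │
│   │     │ │       │ │ │   │ │
├─┐ └─╴ ╷ └─┼───┬─╴ │ ╵ │ ╶─┤ │
│ │     │   │   │   │   │   │ │
│ ├─────┼─╴ │ ╷ │ ╶─┴───┴─╴ │ │
│ │     │   │ │ │           │ │
│ ╵ ╶─┐ │ ╶─┤ │ ├───┐ ┌─────┤ │
│     │ │   │ │ │   │ │     │ │
│ ┌───┘ └─┐ ╵ │ │ ╷ │ │ ╶─┐ ╵ │
│ │       │   │ │ │ │ │   │   │
│ │ ╶─────┴───┘ ╵ │ └─┴─╴ ├─╴ │
│ │               │       │   │
└─┴───────────────┴───────┴───┘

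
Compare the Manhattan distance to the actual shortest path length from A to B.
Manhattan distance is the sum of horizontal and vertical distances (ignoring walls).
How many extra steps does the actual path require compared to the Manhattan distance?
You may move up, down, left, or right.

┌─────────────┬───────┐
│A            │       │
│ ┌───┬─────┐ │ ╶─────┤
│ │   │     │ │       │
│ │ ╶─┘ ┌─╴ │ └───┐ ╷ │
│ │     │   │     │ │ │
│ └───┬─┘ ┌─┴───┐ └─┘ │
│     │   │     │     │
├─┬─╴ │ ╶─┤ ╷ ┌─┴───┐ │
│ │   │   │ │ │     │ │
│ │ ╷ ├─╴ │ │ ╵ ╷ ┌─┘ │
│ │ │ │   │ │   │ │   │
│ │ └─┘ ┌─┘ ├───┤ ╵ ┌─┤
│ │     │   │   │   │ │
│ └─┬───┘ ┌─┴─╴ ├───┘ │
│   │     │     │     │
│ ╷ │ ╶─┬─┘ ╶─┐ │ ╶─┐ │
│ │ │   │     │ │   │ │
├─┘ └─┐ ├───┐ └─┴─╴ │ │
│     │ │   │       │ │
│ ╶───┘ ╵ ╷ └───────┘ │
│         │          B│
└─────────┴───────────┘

Manhattan distance: |10 - 0| + |10 - 0| = 20
Actual path length: 46
Extra steps: 46 - 20 = 26

Solution:

┌─────────────┬───────┐
│A → → → → → ↓│       │
│ ┌───┬─────┐ │ ╶─────┤
│ │   │     │↓│       │
│ │ ╶─┘ ┌─╴ │ └───┐ ╷ │
│ │     │   │↳ → ↓│ │ │
│ └───┬─┘ ┌─┴───┐ └─┘ │
│     │   │↓ ↰  │↳ → ↓│
├─┬─╴ │ ╶─┤ ╷ ┌─┴───┐ │
│ │   │   │↓│↑│↓ ↰  │↓│
│ │ ╷ ├─╴ │ │ ╵ ╷ ┌─┘ │
│ │ │ │   │↓│↑ ↲│↑│↓ ↲│
│ │ └─┘ ┌─┘ ├───┤ ╵ ┌─┤
│ │     │↓ ↲│   │↑ ↲│ │
│ └─┬───┘ ┌─┴─╴ ├───┘ │
│   │↓ ← ↲│     │     │
│ ╷ │ ╶─┬─┘ ╶─┐ │ ╶─┐ │
│ │ │↳ ↓│     │ │   │ │
├─┘ └─┐ ├───┐ └─┴─╴ │ │
│     │↓│↱ ↓│       │ │
│ ╶───┘ ╵ ╷ └───────┘ │
│      ↳ ↑│↳ → → → → B│
└─────────┴───────────┘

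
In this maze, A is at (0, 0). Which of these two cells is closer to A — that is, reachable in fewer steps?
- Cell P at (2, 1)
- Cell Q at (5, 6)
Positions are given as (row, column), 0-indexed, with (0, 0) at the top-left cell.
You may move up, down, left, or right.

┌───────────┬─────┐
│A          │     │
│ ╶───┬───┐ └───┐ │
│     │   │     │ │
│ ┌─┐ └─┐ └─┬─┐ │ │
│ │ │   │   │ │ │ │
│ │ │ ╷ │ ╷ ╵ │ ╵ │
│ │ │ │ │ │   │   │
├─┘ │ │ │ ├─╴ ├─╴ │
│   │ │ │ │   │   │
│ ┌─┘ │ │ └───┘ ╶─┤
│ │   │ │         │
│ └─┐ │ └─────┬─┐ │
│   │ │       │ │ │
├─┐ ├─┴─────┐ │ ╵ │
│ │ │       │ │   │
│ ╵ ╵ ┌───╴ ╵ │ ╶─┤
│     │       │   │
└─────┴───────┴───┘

Shortest path A → P at (2, 1): 29 steps
Shortest path A → Q at (5, 6): 15 steps

Q is closer (15 steps vs 29 steps).

Path to P:

┌───────────┬─────┐
│A          │     │
│ ╶───┬───┐ └───┐ │
│↳ → ↓│   │     │ │
│ ┌─┐ └─┐ └─┬─┐ │ │
│ │P│↳ ↓│   │ │ │ │
│ │ │ ╷ │ ╷ ╵ │ ╵ │
│ │↑│ │↓│ │   │   │
├─┘ │ │ │ ├─╴ ├─╴ │
│↱ ↑│ │↓│ │   │   │
│ ┌─┘ │ │ └───┘ ╶─┤
│↑│   │↓│         │
│ └─┐ │ └─────┬─┐ │
│↑ ↰│ │↳ → → ↓│ │ │
├─┐ ├─┴─────┐ │ ╵ │
│ │↑│↓ ← ← ↰│↓│   │
│ ╵ ╵ ┌───╴ ╵ │ ╶─┤
│  ↑ ↲│    ↑ ↲│   │
└─────┴───────┴───┘

Path to Q:

┌───────────┬─────┐
│A → → → → ↓│     │
│ ╶───┬───┐ └───┐ │
│     │   │↳ → ↓│ │
│ ┌─┐ └─┐ └─┬─┐ │ │
│ │ │   │   │ │↓│ │
│ │ │ ╷ │ ╷ ╵ │ ╵ │
│ │ │ │ │ │   │↳ ↓│
├─┘ │ │ │ ├─╴ ├─╴ │
│   │ │ │ │   │↓ ↲│
│ ┌─┘ │ │ └───┘ ╶─┤
│ │   │ │    Q ↲  │
│ └─┐ │ └─────┬─┐ │
│   │ │       │ │ │
├─┐ ├─┴─────┐ │ ╵ │
│ │ │       │ │   │
│ ╵ ╵ ┌───╴ ╵ │ ╶─┤
│     │       │   │
└─────┴───────┴───┘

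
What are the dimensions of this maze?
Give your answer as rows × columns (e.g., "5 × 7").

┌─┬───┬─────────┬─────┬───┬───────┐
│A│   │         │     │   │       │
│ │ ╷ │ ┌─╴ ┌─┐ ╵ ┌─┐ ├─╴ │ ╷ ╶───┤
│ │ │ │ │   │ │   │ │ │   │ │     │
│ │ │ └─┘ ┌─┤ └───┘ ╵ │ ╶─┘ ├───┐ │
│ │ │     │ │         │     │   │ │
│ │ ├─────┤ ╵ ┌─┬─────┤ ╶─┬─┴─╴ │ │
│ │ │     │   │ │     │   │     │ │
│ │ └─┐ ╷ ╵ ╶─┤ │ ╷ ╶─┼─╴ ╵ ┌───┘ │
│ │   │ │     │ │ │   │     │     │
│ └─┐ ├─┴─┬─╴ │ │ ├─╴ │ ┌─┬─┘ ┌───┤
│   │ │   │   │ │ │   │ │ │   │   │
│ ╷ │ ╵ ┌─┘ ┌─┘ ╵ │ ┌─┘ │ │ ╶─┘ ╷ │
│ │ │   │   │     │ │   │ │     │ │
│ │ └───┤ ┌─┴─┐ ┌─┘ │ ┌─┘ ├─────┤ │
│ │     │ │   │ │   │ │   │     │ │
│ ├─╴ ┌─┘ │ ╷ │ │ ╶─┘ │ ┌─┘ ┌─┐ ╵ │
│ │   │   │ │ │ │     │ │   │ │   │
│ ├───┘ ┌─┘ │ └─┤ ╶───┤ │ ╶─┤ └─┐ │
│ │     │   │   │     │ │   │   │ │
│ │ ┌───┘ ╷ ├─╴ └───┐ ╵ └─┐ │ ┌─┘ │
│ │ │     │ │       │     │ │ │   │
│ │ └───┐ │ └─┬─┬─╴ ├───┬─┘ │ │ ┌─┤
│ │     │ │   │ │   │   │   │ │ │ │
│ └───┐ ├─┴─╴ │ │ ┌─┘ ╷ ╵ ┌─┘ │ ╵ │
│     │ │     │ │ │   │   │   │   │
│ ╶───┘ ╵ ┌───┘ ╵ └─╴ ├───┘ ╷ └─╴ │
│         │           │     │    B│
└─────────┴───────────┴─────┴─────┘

Counting the maze dimensions:
Rows (vertical): 14
Columns (horizontal): 17
Dimensions: 14 × 17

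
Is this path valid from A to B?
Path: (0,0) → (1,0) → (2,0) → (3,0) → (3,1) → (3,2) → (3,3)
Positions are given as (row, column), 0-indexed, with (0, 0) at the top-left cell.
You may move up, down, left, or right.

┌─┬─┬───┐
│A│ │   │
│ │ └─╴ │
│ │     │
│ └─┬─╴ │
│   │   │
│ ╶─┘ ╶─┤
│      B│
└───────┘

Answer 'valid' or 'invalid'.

Checking path validity:
Result: All consecutive moves are passable.

valid

Correct solution:

┌─┬─┬───┐
│A│ │   │
│ │ └─╴ │
│↓│     │
│ └─┬─╴ │
│↓  │   │
│ ╶─┘ ╶─┤
│↳ → → B│
└───────┘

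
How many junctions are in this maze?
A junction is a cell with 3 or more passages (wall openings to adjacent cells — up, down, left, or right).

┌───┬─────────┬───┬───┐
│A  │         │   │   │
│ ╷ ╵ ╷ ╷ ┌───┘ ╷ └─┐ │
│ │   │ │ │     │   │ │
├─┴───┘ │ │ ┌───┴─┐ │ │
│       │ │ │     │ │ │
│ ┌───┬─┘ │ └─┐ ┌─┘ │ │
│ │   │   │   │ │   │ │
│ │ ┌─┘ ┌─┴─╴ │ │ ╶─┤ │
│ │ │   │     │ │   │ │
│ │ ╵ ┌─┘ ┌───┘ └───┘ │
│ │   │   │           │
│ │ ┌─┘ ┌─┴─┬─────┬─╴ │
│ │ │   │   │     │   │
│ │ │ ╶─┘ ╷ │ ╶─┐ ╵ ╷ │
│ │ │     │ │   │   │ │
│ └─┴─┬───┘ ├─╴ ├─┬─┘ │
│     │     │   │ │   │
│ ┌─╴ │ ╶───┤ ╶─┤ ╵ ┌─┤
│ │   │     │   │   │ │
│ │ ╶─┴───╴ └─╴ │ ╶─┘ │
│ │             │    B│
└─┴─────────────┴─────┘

Checking each cell for number of passages:

Junctions found (3+ passages):
  (0, 3): 3 passages
  (0, 4): 3 passages
  (2, 7): 3 passages
  (5, 1): 3 passages
  (5, 7): 3 passages
  (5, 10): 3 passages
  (6, 10): 3 passages
  (8, 0): 3 passages
  (9, 8): 3 passages
  (10, 5): 3 passages
Total junctions: 10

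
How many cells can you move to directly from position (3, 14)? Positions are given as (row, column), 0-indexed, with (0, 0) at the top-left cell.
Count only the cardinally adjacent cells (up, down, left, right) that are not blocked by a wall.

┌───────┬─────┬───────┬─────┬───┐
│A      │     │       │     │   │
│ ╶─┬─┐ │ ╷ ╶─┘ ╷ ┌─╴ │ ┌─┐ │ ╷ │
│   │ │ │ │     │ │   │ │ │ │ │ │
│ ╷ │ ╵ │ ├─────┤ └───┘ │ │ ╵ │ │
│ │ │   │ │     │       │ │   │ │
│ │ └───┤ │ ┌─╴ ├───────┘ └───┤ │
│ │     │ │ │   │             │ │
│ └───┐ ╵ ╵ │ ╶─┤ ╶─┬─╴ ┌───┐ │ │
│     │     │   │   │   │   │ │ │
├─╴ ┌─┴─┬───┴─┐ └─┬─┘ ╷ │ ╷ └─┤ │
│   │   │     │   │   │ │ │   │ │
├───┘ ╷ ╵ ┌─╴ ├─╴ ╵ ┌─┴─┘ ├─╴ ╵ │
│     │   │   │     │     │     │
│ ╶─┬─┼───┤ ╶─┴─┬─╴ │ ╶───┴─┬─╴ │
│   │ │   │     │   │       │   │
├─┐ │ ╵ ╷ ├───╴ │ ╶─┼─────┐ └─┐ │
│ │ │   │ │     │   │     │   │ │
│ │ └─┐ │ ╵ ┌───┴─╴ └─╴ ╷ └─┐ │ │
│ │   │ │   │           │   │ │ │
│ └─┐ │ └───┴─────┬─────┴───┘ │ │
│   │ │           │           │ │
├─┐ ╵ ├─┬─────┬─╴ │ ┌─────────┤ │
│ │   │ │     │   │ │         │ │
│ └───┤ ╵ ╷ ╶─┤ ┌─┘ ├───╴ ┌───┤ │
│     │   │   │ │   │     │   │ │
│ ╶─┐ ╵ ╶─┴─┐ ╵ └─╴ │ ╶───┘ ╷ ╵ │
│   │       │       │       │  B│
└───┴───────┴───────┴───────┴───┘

Checking passable neighbors of (3, 14):
Neighbors: (4, 14), (3, 13)
Count: 2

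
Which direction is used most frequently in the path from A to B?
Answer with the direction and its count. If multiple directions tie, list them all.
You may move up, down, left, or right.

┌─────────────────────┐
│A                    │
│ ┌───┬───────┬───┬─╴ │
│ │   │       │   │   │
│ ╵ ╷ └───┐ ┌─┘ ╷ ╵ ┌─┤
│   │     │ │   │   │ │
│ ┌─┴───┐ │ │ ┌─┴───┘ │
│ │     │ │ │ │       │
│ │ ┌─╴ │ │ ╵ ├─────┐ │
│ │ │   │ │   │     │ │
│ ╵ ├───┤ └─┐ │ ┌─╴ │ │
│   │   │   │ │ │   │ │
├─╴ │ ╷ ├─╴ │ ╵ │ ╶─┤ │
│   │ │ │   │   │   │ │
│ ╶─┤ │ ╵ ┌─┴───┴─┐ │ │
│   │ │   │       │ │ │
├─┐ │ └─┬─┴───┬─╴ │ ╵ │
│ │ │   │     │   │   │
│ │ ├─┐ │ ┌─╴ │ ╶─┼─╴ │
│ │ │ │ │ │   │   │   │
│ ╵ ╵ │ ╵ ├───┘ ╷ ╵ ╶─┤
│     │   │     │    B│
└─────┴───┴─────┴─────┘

Directions: right, right, right, right, right, right, right, right, right, right, down, left, down, left, up, left, down, left, down, down, down, down, right, up, up, right, right, down, left, down, right, down, down, right, down, left, down, right
Counts: {'right': 16, 'down': 13, 'left': 6, 'up': 3}
Most common: right (16 times)

Solution:

┌─────────────────────┐
│A → → → → → → → → → ↓│
│ ┌───┬───────┬───┬─╴ │
│ │   │       │↓ ↰│↓ ↲│
│ ╵ ╷ └───┐ ┌─┘ ╷ ╵ ┌─┤
│   │     │ │↓ ↲│↑ ↲│ │
│ ┌─┴───┐ │ │ ┌─┴───┘ │
│ │     │ │ │↓│       │
│ │ ┌─╴ │ │ ╵ ├─────┐ │
│ │ │   │ │  ↓│↱ → ↓│ │
│ ╵ ├───┤ └─┐ │ ┌─╴ │ │
│   │   │   │↓│↑│↓ ↲│ │
├─╴ │ ╷ ├─╴ │ ╵ │ ╶─┤ │
│   │ │ │   │↳ ↑│↳ ↓│ │
│ ╶─┤ │ ╵ ┌─┴───┴─┐ │ │
│   │ │   │       │↓│ │
├─┐ │ └─┬─┴───┬─╴ │ ╵ │
│ │ │   │     │   │↳ ↓│
│ │ ├─┐ │ ┌─╴ │ ╶─┼─╴ │
│ │ │ │ │ │   │   │↓ ↲│
│ ╵ ╵ │ ╵ ├───┘ ╷ ╵ ╶─┤
│     │   │     │  ↳ B│
└─────┴───┴─────┴─────┘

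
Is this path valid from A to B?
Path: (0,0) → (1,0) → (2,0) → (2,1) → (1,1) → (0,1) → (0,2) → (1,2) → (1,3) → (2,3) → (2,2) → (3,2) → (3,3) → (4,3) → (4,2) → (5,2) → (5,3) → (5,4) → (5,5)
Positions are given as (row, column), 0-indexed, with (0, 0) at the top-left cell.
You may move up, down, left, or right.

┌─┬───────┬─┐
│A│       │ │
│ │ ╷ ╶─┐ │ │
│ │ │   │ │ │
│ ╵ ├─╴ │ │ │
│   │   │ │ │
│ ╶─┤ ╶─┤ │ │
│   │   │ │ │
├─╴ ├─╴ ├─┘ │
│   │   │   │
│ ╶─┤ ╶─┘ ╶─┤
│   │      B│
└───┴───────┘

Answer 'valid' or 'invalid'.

Checking path validity:
Result: All consecutive moves are passable.

valid

Correct solution:

┌─┬───────┬─┐
│A│↱ ↓    │ │
│ │ ╷ ╶─┐ │ │
│↓│↑│↳ ↓│ │ │
│ ╵ ├─╴ │ │ │
│↳ ↑│↓ ↲│ │ │
│ ╶─┤ ╶─┤ │ │
│   │↳ ↓│ │ │
├─╴ ├─╴ ├─┘ │
│   │↓ ↲│   │
│ ╶─┤ ╶─┘ ╶─┤
│   │↳ → → B│
└───┴───────┘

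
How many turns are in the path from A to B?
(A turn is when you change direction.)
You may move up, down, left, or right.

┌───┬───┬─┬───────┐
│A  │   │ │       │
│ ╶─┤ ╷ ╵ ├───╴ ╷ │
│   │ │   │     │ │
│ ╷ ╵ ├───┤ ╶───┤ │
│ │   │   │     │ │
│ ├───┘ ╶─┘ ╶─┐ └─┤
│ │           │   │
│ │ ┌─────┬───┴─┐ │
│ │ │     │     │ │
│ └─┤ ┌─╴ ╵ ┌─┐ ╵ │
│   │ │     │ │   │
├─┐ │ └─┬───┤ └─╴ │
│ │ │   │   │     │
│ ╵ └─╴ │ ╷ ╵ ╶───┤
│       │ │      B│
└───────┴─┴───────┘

Directions: down, down, down, down, down, right, down, down, right, right, up, left, up, up, right, right, down, right, up, right, right, down, right, down, left, left, down, right, right
Number of turns: 17

Solution:

┌───┬───┬─┬───────┐
│A  │   │ │       │
│ ╶─┤ ╷ ╵ ├───╴ ╷ │
│↓  │ │   │     │ │
│ ╷ ╵ ├───┤ ╶───┤ │
│↓│   │   │     │ │
│ ├───┘ ╶─┘ ╶─┐ └─┤
│↓│           │   │
│ │ ┌─────┬───┴─┐ │
│↓│ │↱ → ↓│↱ → ↓│ │
│ └─┤ ┌─╴ ╵ ┌─┐ ╵ │
│↳ ↓│↑│  ↳ ↑│ │↳ ↓│
├─┐ │ └─┬───┤ └─╴ │
│ │↓│↑ ↰│   │↓ ← ↲│
│ ╵ └─╴ │ ╷ ╵ ╶───┤
│  ↳ → ↑│ │  ↳ → B│
└───────┴─┴───────┘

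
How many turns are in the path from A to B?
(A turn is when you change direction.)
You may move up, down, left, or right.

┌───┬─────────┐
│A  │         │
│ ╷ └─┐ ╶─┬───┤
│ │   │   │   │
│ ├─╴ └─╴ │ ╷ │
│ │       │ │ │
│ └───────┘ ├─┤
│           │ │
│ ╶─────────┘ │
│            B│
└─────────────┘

Directions: down, down, down, down, right, right, right, right, right, right
Number of turns: 1

Solution:

┌───┬─────────┐
│A  │         │
│ ╷ └─┐ ╶─┬───┤
│↓│   │   │   │
│ ├─╴ └─╴ │ ╷ │
│↓│       │ │ │
│ └───────┘ ├─┤
│↓          │ │
│ ╶─────────┘ │
│↳ → → → → → B│
└─────────────┘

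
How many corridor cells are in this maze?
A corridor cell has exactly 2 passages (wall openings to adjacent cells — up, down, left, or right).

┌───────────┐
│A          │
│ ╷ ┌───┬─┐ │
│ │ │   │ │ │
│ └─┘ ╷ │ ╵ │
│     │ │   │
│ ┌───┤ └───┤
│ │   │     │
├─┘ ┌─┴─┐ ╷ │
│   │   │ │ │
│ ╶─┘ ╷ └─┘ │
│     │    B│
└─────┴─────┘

Counting cells with exactly 2 passages:
Total corridor cells: 28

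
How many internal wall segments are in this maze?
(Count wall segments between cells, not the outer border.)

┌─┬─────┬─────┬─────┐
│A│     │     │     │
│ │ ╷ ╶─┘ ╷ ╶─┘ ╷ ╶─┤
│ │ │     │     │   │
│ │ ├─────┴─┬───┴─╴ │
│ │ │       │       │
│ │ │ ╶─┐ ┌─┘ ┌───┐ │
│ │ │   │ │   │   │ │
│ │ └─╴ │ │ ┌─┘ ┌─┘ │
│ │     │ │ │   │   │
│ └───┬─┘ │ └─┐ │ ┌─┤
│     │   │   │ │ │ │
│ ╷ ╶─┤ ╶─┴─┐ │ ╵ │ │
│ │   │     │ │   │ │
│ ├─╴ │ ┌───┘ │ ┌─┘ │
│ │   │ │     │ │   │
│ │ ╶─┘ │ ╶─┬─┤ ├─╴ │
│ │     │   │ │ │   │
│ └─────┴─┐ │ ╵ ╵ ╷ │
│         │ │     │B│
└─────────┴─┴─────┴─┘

Counting internal wall segments:
Total internal walls: 81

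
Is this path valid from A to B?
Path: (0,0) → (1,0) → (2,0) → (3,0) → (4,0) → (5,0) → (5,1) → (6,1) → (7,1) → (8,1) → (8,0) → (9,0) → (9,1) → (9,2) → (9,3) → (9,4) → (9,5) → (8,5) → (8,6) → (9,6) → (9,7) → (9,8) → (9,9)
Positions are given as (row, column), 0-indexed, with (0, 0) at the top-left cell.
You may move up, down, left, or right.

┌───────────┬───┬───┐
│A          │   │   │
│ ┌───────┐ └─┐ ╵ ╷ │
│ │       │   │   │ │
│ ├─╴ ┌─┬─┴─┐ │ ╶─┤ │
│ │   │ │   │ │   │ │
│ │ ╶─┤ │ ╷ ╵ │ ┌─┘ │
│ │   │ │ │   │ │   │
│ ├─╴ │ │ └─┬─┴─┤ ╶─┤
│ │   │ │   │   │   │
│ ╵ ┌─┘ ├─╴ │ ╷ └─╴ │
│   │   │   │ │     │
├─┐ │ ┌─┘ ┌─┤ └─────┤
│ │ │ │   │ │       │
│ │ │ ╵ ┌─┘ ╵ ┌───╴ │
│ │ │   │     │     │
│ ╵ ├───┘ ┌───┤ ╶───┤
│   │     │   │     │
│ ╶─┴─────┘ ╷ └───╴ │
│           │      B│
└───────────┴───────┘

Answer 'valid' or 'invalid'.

Checking path validity:
Result: All consecutive moves are passable.

valid

Correct solution:

┌───────────┬───┬───┐
│A          │   │   │
│ ┌───────┐ └─┐ ╵ ╷ │
│↓│       │   │   │ │
│ ├─╴ ┌─┬─┴─┐ │ ╶─┤ │
│↓│   │ │   │ │   │ │
│ │ ╶─┤ │ ╷ ╵ │ ┌─┘ │
│↓│   │ │ │   │ │   │
│ ├─╴ │ │ └─┬─┴─┤ ╶─┤
│↓│   │ │   │   │   │
│ ╵ ┌─┘ ├─╴ │ ╷ └─╴ │
│↳ ↓│   │   │ │     │
├─┐ │ ┌─┘ ┌─┤ └─────┤
│ │↓│ │   │ │       │
│ │ │ ╵ ┌─┘ ╵ ┌───╴ │
│ │↓│   │     │     │
│ ╵ ├───┘ ┌───┤ ╶───┤
│↓ ↲│     │↱ ↓│     │
│ ╶─┴─────┘ ╷ └───╴ │
│↳ → → → → ↑│↳ → → B│
└───────────┴───────┘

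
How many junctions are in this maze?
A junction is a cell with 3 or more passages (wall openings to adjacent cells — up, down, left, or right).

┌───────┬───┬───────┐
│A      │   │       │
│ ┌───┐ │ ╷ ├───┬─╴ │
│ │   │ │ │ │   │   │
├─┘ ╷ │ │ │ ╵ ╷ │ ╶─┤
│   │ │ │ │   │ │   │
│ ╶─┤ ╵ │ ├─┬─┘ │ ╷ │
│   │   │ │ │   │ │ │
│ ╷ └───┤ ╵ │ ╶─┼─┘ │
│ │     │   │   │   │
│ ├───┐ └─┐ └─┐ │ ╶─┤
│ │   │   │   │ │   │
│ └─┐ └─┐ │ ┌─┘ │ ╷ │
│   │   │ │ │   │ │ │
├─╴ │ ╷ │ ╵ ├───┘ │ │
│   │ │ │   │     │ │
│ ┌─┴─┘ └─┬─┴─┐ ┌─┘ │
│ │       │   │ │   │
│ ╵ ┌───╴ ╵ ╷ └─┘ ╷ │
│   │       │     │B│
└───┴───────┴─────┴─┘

Checking each cell for number of passages:

Junctions found (3+ passages):
  (2, 8): 3 passages
  (3, 0): 3 passages
  (4, 5): 3 passages
  (5, 5): 3 passages
  (5, 8): 3 passages
  (6, 2): 3 passages
  (7, 7): 3 passages
  (8, 3): 3 passages
  (8, 9): 3 passages
  (9, 4): 3 passages
Total junctions: 10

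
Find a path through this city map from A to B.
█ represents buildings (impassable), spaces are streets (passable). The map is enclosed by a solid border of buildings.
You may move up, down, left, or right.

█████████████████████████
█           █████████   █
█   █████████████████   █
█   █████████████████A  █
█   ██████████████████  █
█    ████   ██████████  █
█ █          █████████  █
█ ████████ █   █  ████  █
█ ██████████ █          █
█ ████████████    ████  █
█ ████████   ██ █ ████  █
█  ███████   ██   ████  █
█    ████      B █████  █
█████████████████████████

Finding the shortest path from A to B:
Movement: cardinal only
Path length: 17 steps
Directions: right → down → down → down → down → down → left → left → left → left → left → down → down → down → left → down → left

Solution:

█████████████████████████
█           █████████   █
█   █████████████████   █
█   █████████████████A↓ █
█   ██████████████████↓ █
█    ████   ██████████↓ █
█ █          █████████↓ █
█ ████████ █   █  ████↓ █
█ ██████████ █   ↓←←←←↲ █
█ ████████████   ↓████  █
█ ████████   ██ █↓████  █
█  ███████   ██ ↓↲████  █
█    ████      B↲█████  █
█████████████████████████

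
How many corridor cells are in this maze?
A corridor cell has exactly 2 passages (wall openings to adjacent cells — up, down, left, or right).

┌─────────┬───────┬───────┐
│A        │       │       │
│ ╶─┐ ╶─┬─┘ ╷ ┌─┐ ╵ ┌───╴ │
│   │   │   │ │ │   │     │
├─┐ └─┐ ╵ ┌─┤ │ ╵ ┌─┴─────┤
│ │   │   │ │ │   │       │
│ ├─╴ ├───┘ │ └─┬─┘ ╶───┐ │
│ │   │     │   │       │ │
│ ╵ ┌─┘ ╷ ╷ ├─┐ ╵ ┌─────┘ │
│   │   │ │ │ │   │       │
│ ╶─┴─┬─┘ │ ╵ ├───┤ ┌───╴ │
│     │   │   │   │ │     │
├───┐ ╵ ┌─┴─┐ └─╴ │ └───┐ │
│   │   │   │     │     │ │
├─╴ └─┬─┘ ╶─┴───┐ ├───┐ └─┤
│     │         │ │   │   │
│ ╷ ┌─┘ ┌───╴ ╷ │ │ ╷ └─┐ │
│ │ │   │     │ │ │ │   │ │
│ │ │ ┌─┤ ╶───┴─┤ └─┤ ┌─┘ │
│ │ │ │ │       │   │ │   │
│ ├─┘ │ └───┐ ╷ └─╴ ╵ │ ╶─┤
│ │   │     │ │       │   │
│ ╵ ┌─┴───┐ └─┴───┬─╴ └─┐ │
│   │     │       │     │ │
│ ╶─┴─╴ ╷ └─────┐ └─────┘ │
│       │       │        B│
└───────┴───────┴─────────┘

Counting cells with exactly 2 passages:
Total corridor cells: 124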